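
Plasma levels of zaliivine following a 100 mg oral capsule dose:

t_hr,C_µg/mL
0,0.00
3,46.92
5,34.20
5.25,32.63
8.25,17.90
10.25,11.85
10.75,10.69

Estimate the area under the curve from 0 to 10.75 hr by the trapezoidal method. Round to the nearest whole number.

AUC = 271 µg/mL·hr

Trapezoidal AUC_0→10.75:
  [0→3]: (0.00+46.92)/2 × 3 = 70.38
  [3→5]: (46.92+34.20)/2 × 2 = 81.12
  [5→5.25]: (34.20+32.63)/2 × 0.25 = 8.35375
  [5.25→8.25]: (32.63+17.90)/2 × 3 = 75.795
  [8.25→10.25]: (17.90+11.85)/2 × 2 = 29.75
  [10.25→10.75]: (11.85+10.69)/2 × 0.5 = 5.635
  Sum = 271.03375 µg/mL·hr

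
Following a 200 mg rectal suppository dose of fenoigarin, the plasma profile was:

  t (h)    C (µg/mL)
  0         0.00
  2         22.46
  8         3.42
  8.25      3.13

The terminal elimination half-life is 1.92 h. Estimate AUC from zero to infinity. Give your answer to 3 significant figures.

Trapezoidal AUC_0→8.25:
  [0→2]: (0.00+22.46)/2 × 2 = 22.46
  [2→8]: (22.46+3.42)/2 × 6 = 77.64
  [8→8.25]: (3.42+3.13)/2 × 0.25 = 0.81875
  Sum = 100.91875 µg/mL·h
k_e = ln2 / t½ = 0.693147 / 1.92 = 0.3610 h^-1
Extrapolated tail: C_last / k_e = 3.13 / 0.361 = 8.670
AUC_0→∞ = 100.91875 + 8.670 = 109.58875 µg/mL·h

AUC = 110 µg/mL·h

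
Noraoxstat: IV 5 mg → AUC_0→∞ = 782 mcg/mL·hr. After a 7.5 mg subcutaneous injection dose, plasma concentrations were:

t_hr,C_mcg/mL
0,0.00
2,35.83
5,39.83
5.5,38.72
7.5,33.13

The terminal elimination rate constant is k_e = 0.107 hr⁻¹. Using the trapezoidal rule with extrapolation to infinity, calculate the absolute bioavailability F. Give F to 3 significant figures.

F = 0.469

Trapezoidal AUC_0→7.5 (subcutaneous injection):
  [0→2]: (0.00+35.83)/2 × 2 = 35.83
  [2→5]: (35.83+39.83)/2 × 3 = 113.49
  [5→5.5]: (39.83+38.72)/2 × 0.5 = 19.6375
  [5.5→7.5]: (38.72+33.13)/2 × 2 = 71.85
  Sum = 240.8075 mcg/mL·hr
Tail: C_last/k_e = 33.13/0.107 = 309.626
AUC_0→∞ (subcutaneous injection) = 240.8075 + 309.626 = 550.4335 mcg/mL·hr
F = (AUC_ev/D_ev)/(AUC_iv/D_iv) = (550.4335/7.5)/(782/5) = 73.3911/156.4 = 0.4693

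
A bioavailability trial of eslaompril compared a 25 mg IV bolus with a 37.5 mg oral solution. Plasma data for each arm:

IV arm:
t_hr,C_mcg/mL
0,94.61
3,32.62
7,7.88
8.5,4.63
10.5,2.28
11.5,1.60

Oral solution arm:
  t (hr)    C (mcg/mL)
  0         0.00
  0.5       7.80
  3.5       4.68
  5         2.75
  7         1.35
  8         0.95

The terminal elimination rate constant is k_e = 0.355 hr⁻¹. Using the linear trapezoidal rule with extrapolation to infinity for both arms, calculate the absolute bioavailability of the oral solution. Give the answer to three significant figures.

F = 0.0773

Trapezoidal AUC_0→11.5 (IV):
  [0→3]: (94.61+32.62)/2 × 3 = 190.845
  [3→7]: (32.62+7.88)/2 × 4 = 81.0
  [7→8.5]: (7.88+4.63)/2 × 1.5 = 9.3825
  [8.5→10.5]: (4.63+2.28)/2 × 2 = 6.91
  [10.5→11.5]: (2.28+1.60)/2 × 1 = 1.94
  Sum = 290.0775 mcg/mL·hr
IV tail: 1.60/0.355 = 4.507; AUC_iv,0→∞ = 290.0775 + 4.507 = 294.5845 mcg/mL·hr
Trapezoidal AUC_0→8 (oral solution):
  [0→0.5]: (0.00+7.80)/2 × 0.5 = 1.95
  [0.5→3.5]: (7.80+4.68)/2 × 3 = 18.72
  [3.5→5]: (4.68+2.75)/2 × 1.5 = 5.5725
  [5→7]: (2.75+1.35)/2 × 2 = 4.1
  [7→8]: (1.35+0.95)/2 × 1 = 1.15
  Sum = 31.4925 mcg/mL·hr
oral solution tail: 0.95/0.355 = 2.676; AUC_ev,0→∞ = 31.4925 + 2.676 = 34.1685 mcg/mL·hr
F = (AUC_ev/D_ev)/(AUC_iv/D_iv) = (34.1685/37.5)/(294.5845/25) = 0.91116/11.78338 = 0.0773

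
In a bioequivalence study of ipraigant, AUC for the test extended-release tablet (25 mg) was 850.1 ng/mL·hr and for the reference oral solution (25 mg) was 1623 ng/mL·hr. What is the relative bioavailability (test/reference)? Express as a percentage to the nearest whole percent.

F_rel = (AUC_test/D_test) / (AUC_ref/D_ref)
      = (850.1/25) / (1623/25)
      = 34.004 / 64.92 = 0.5238 = 52.38%

F_rel = 52%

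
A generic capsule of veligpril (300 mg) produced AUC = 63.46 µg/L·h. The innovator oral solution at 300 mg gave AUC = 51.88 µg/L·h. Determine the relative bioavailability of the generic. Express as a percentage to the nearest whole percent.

F_rel = (AUC_test/D_test) / (AUC_ref/D_ref)
      = (63.46/300) / (51.88/300)
      = 0.211533 / 0.172933 = 1.2232 = 122.32%

F_rel = 122%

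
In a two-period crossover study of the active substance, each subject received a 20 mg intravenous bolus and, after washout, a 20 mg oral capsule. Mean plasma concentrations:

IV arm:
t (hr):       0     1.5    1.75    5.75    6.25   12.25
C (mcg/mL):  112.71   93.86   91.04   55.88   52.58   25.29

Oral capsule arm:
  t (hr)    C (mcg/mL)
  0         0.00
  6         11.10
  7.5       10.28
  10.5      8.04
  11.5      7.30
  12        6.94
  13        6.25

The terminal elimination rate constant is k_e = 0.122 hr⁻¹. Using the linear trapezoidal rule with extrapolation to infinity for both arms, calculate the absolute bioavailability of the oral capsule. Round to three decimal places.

F = 0.155

Trapezoidal AUC_0→12.25 (IV):
  [0→1.5]: (112.71+93.86)/2 × 1.5 = 154.9275
  [1.5→1.75]: (93.86+91.04)/2 × 0.25 = 23.1125
  [1.75→5.75]: (91.04+55.88)/2 × 4 = 293.84
  [5.75→6.25]: (55.88+52.58)/2 × 0.5 = 27.115
  [6.25→12.25]: (52.58+25.29)/2 × 6 = 233.61
  Sum = 732.605 mcg/mL·hr
IV tail: 25.29/0.122 = 207.295; AUC_iv,0→∞ = 732.605 + 207.295 = 939.9 mcg/mL·hr
Trapezoidal AUC_0→13 (oral capsule):
  [0→6]: (0.00+11.10)/2 × 6 = 33.3
  [6→7.5]: (11.10+10.28)/2 × 1.5 = 16.035
  [7.5→10.5]: (10.28+8.04)/2 × 3 = 27.48
  [10.5→11.5]: (8.04+7.30)/2 × 1 = 7.67
  [11.5→12]: (7.30+6.94)/2 × 0.5 = 3.56
  [12→13]: (6.94+6.25)/2 × 1 = 6.595
  Sum = 94.64 mcg/mL·hr
oral capsule tail: 6.25/0.122 = 51.230; AUC_ev,0→∞ = 94.64 + 51.230 = 145.87 mcg/mL·hr
F = (AUC_ev/D_ev)/(AUC_iv/D_iv) = (145.87/20)/(939.9/20) = 7.2935/46.995 = 0.1552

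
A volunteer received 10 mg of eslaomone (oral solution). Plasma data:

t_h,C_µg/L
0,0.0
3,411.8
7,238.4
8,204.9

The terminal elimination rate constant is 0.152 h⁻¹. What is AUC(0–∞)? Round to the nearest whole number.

AUC = 3488 µg/L·h

Trapezoidal AUC_0→8:
  [0→3]: (0.0+411.8)/2 × 3 = 617.7
  [3→7]: (411.8+238.4)/2 × 4 = 1300.4
  [7→8]: (238.4+204.9)/2 × 1 = 221.65
  Sum = 2139.75 µg/L·h
Extrapolated tail: C_last / k_e = 204.9 / 0.152 = 1348.026
AUC_0→∞ = 2139.75 + 1348.026 = 3487.776 µg/L·h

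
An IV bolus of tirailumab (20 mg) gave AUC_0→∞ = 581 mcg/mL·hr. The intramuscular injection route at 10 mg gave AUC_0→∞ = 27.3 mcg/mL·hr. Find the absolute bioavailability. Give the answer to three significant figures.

F = (AUC_ev / D_ev) / (AUC_iv / D_iv)
  = (27.3/10) / (581/20)
  = 2.73 / 29.05 = 0.0940

F = 0.0940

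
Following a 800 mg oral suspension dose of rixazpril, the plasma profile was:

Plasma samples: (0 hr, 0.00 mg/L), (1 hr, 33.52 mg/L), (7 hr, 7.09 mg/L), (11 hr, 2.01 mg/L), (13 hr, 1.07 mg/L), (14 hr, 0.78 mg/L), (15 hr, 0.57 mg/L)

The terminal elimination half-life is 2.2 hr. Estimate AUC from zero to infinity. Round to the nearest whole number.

Trapezoidal AUC_0→15:
  [0→1]: (0.00+33.52)/2 × 1 = 16.76
  [1→7]: (33.52+7.09)/2 × 6 = 121.83
  [7→11]: (7.09+2.01)/2 × 4 = 18.2
  [11→13]: (2.01+1.07)/2 × 2 = 3.08
  [13→14]: (1.07+0.78)/2 × 1 = 0.925
  [14→15]: (0.78+0.57)/2 × 1 = 0.675
  Sum = 161.47 mg/L·hr
k_e = ln2 / t½ = 0.693147 / 2.2 = 0.3151 hr^-1
Extrapolated tail: C_last / k_e = 0.57 / 0.3151 = 1.809
AUC_0→∞ = 161.47 + 1.809 = 163.279 mg/L·hr

AUC = 163 mg/L·hr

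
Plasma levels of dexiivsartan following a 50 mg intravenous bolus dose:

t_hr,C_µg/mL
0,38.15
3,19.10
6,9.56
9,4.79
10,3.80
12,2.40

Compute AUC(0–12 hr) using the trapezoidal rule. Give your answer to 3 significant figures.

Trapezoidal AUC_0→12:
  [0→3]: (38.15+19.10)/2 × 3 = 85.875
  [3→6]: (19.10+9.56)/2 × 3 = 42.99
  [6→9]: (9.56+4.79)/2 × 3 = 21.525
  [9→10]: (4.79+3.80)/2 × 1 = 4.295
  [10→12]: (3.80+2.40)/2 × 2 = 6.2
  Sum = 160.885 µg/mL·hr

AUC = 161 µg/mL·hr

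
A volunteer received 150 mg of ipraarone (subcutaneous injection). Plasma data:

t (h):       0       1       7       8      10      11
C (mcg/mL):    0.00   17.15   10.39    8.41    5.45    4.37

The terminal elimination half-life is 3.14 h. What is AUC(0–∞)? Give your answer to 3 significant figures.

AUC = 139 mcg/mL·h

Trapezoidal AUC_0→11:
  [0→1]: (0.00+17.15)/2 × 1 = 8.575
  [1→7]: (17.15+10.39)/2 × 6 = 82.62
  [7→8]: (10.39+8.41)/2 × 1 = 9.4
  [8→10]: (8.41+5.45)/2 × 2 = 13.86
  [10→11]: (5.45+4.37)/2 × 1 = 4.91
  Sum = 119.365 mcg/mL·h
k_e = ln2 / t½ = 0.693147 / 3.14 = 0.2207 h^-1
Extrapolated tail: C_last / k_e = 4.37 / 0.2207 = 19.801
AUC_0→∞ = 119.365 + 19.801 = 139.166 mcg/mL·h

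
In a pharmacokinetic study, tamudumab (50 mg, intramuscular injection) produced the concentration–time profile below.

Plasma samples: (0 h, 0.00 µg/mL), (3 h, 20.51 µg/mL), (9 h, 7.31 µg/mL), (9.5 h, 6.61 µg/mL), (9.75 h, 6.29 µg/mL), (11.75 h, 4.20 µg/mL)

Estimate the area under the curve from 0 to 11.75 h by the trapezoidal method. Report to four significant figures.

Trapezoidal AUC_0→11.75:
  [0→3]: (0.00+20.51)/2 × 3 = 30.765
  [3→9]: (20.51+7.31)/2 × 6 = 83.46
  [9→9.5]: (7.31+6.61)/2 × 0.5 = 3.48
  [9.5→9.75]: (6.61+6.29)/2 × 0.25 = 1.6125
  [9.75→11.75]: (6.29+4.20)/2 × 2 = 10.49
  Sum = 129.8075 µg/mL·h

AUC = 129.8 µg/mL·h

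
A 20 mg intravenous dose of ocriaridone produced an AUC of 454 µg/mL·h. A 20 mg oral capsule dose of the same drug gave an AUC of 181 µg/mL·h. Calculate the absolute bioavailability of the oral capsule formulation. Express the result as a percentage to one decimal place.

F = (AUC_ev / D_ev) / (AUC_iv / D_iv)
  = (181/20) / (454/20)
  = 9.05 / 22.7 = 0.3987
  = 39.87%

F = 39.9%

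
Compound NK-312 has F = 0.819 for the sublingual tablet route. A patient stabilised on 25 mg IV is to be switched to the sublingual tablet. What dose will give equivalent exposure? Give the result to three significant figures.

For equal systemic exposure: F × D_ev = D_iv
D_ev = D_iv / F = 25 / 0.819 = 30.525 mg

D_sublingual = 30.5 mg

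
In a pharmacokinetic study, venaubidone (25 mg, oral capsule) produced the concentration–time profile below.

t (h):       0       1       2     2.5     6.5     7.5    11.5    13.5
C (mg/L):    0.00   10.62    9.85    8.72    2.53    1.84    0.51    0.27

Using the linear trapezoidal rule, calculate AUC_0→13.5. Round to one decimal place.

Trapezoidal AUC_0→13.5:
  [0→1]: (0.00+10.62)/2 × 1 = 5.31
  [1→2]: (10.62+9.85)/2 × 1 = 10.235
  [2→2.5]: (9.85+8.72)/2 × 0.5 = 4.6425
  [2.5→6.5]: (8.72+2.53)/2 × 4 = 22.5
  [6.5→7.5]: (2.53+1.84)/2 × 1 = 2.185
  [7.5→11.5]: (1.84+0.51)/2 × 4 = 4.7
  [11.5→13.5]: (0.51+0.27)/2 × 2 = 0.78
  Sum = 50.3525 mg/L·h

AUC = 50.4 mg/L·h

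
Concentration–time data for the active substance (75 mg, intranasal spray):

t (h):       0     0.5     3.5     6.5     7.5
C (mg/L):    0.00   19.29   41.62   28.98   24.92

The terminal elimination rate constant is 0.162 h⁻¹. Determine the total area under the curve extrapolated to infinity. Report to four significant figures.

Trapezoidal AUC_0→7.5:
  [0→0.5]: (0.00+19.29)/2 × 0.5 = 4.8225
  [0.5→3.5]: (19.29+41.62)/2 × 3 = 91.365
  [3.5→6.5]: (41.62+28.98)/2 × 3 = 105.9
  [6.5→7.5]: (28.98+24.92)/2 × 1 = 26.95
  Sum = 229.0375 mg/L·h
Extrapolated tail: C_last / k_e = 24.92 / 0.162 = 153.827
AUC_0→∞ = 229.0375 + 153.827 = 382.8645 mg/L·h

AUC = 382.9 mg/L·h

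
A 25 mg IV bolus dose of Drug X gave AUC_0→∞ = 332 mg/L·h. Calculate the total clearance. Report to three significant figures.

CL = Dose_iv / AUC_0→∞
   = 25 / 332 = 0.0753012 L/h

CL = 0.0753 L/h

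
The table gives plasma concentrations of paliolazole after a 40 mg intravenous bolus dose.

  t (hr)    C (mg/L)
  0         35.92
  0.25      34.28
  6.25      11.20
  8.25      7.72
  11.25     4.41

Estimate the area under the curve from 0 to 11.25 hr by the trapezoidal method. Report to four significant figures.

AUC = 182.3 mg/L·hr

Trapezoidal AUC_0→11.25:
  [0→0.25]: (35.92+34.28)/2 × 0.25 = 8.775
  [0.25→6.25]: (34.28+11.20)/2 × 6 = 136.44
  [6.25→8.25]: (11.20+7.72)/2 × 2 = 18.92
  [8.25→11.25]: (7.72+4.41)/2 × 3 = 18.195
  Sum = 182.33 mg/L·hr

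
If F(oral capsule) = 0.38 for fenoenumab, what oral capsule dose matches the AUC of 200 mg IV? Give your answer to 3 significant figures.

D_oral = 526 mg

For equal systemic exposure: F × D_ev = D_iv
D_ev = D_iv / F = 200 / 0.38 = 526.316 mg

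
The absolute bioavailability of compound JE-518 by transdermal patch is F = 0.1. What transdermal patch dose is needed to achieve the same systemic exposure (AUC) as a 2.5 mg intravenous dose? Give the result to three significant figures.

D_transdermal = 25.0 mg

For equal systemic exposure: F × D_ev = D_iv
D_ev = D_iv / F = 2.5 / 0.1 = 25 mg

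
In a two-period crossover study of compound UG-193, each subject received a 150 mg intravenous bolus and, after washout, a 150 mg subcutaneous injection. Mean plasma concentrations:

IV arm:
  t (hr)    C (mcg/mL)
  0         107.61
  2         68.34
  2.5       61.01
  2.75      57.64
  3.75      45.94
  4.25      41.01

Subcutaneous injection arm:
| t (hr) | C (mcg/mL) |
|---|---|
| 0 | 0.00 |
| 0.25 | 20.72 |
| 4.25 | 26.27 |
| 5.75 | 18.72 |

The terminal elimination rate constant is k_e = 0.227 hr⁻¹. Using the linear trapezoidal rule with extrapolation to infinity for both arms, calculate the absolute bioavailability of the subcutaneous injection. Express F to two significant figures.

Trapezoidal AUC_0→4.25 (IV):
  [0→2]: (107.61+68.34)/2 × 2 = 175.95
  [2→2.5]: (68.34+61.01)/2 × 0.5 = 32.3375
  [2.5→2.75]: (61.01+57.64)/2 × 0.25 = 14.83125
  [2.75→3.75]: (57.64+45.94)/2 × 1 = 51.79
  [3.75→4.25]: (45.94+41.01)/2 × 0.5 = 21.7375
  Sum = 296.64625 mcg/mL·hr
IV tail: 41.01/0.227 = 180.661; AUC_iv,0→∞ = 296.64625 + 180.661 = 477.30725 mcg/mL·hr
Trapezoidal AUC_0→5.75 (subcutaneous injection):
  [0→0.25]: (0.00+20.72)/2 × 0.25 = 2.59
  [0.25→4.25]: (20.72+26.27)/2 × 4 = 93.98
  [4.25→5.75]: (26.27+18.72)/2 × 1.5 = 33.7425
  Sum = 130.3125 mcg/mL·hr
subcutaneous injection tail: 18.72/0.227 = 82.467; AUC_ev,0→∞ = 130.3125 + 82.467 = 212.7795 mcg/mL·hr
F = (AUC_ev/D_ev)/(AUC_iv/D_iv) = (212.7795/150)/(477.30725/150) = 1.41853/3.18205 = 0.4458

F = 0.45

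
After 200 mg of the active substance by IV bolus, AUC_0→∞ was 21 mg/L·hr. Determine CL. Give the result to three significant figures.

CL = 9.52 L/hr

CL = Dose_iv / AUC_0→∞
   = 200 / 21 = 9.52381 L/hr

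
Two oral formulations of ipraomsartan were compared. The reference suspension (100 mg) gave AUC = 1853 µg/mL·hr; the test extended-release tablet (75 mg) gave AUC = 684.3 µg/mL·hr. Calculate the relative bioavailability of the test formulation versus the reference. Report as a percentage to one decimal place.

F_rel = 49.2%

F_rel = (AUC_test/D_test) / (AUC_ref/D_ref)
      = (684.3/75) / (1853/100)
      = 9.124 / 18.53 = 0.4924 = 49.24%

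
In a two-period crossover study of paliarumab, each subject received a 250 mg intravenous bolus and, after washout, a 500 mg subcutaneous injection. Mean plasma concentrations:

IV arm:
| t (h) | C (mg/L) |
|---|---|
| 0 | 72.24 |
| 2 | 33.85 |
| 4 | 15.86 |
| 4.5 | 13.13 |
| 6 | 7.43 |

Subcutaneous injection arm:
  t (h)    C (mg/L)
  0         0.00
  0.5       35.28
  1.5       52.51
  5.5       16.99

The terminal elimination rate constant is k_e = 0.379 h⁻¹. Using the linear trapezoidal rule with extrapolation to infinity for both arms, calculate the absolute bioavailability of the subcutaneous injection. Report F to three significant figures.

F = 0.597

Trapezoidal AUC_0→6 (IV):
  [0→2]: (72.24+33.85)/2 × 2 = 106.09
  [2→4]: (33.85+15.86)/2 × 2 = 49.71
  [4→4.5]: (15.86+13.13)/2 × 0.5 = 7.2475
  [4.5→6]: (13.13+7.43)/2 × 1.5 = 15.42
  Sum = 178.4675 mg/L·h
IV tail: 7.43/0.379 = 19.604; AUC_iv,0→∞ = 178.4675 + 19.604 = 198.0715 mg/L·h
Trapezoidal AUC_0→5.5 (subcutaneous injection):
  [0→0.5]: (0.00+35.28)/2 × 0.5 = 8.82
  [0.5→1.5]: (35.28+52.51)/2 × 1 = 43.895
  [1.5→5.5]: (52.51+16.99)/2 × 4 = 139.0
  Sum = 191.715 mg/L·h
subcutaneous injection tail: 16.99/0.379 = 44.828; AUC_ev,0→∞ = 191.715 + 44.828 = 236.543 mg/L·h
F = (AUC_ev/D_ev)/(AUC_iv/D_iv) = (236.543/500)/(198.0715/250) = 0.473086/0.792286 = 0.5971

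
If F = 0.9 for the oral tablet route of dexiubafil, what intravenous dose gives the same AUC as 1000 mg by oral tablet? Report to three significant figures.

D_iv = 900 mg

Systemic exposure from an extravascular dose = F × D_ev, so the equivalent IV dose is F × D_ev.
D_iv = F × D_ev = 0.9 × 1000 = 900 mg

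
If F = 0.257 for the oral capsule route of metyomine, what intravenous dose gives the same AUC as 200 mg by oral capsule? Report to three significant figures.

Systemic exposure from an extravascular dose = F × D_ev, so the equivalent IV dose is F × D_ev.
D_iv = F × D_ev = 0.257 × 200 = 51.4 mg

D_iv = 51.4 mg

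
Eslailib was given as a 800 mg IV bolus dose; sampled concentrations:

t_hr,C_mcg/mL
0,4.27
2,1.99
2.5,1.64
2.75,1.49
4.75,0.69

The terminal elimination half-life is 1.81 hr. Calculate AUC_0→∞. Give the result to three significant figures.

AUC = 11.5 mcg/mL·hr

Trapezoidal AUC_0→4.75:
  [0→2]: (4.27+1.99)/2 × 2 = 6.26
  [2→2.5]: (1.99+1.64)/2 × 0.5 = 0.9075
  [2.5→2.75]: (1.64+1.49)/2 × 0.25 = 0.39125
  [2.75→4.75]: (1.49+0.69)/2 × 2 = 2.18
  Sum = 9.73875 mcg/mL·hr
k_e = ln2 / t½ = 0.693147 / 1.81 = 0.3830 hr^-1
Extrapolated tail: C_last / k_e = 0.69 / 0.383 = 1.802
AUC_0→∞ = 9.73875 + 1.802 = 11.54075 mcg/mL·hr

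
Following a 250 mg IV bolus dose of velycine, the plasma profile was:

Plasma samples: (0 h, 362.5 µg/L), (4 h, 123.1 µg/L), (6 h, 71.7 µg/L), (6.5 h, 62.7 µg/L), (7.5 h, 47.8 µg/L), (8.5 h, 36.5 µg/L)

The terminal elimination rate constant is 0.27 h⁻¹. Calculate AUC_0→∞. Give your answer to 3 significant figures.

Trapezoidal AUC_0→8.5:
  [0→4]: (362.5+123.1)/2 × 4 = 971.2
  [4→6]: (123.1+71.7)/2 × 2 = 194.8
  [6→6.5]: (71.7+62.7)/2 × 0.5 = 33.6
  [6.5→7.5]: (62.7+47.8)/2 × 1 = 55.25
  [7.5→8.5]: (47.8+36.5)/2 × 1 = 42.15
  Sum = 1297.0 µg/L·h
Extrapolated tail: C_last / k_e = 36.5 / 0.27 = 135.185
AUC_0→∞ = 1297.0 + 135.185 = 1432.185 µg/L·h

AUC = 1430 µg/L·h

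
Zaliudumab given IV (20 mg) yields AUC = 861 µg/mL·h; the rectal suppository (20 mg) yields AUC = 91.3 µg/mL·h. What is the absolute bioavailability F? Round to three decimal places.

F = (AUC_ev / D_ev) / (AUC_iv / D_iv)
  = (91.3/20) / (861/20)
  = 4.565 / 43.05 = 0.1060

F = 0.106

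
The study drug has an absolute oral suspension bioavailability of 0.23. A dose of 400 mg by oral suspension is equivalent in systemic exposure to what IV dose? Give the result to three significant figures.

Systemic exposure from an extravascular dose = F × D_ev, so the equivalent IV dose is F × D_ev.
D_iv = F × D_ev = 0.23 × 400 = 92 mg

D_iv = 92.0 mg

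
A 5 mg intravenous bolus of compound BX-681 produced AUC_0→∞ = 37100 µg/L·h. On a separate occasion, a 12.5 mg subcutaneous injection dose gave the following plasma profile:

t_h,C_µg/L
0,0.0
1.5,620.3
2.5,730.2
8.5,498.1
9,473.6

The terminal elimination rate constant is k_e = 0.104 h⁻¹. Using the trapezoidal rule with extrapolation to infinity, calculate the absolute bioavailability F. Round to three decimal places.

F = 0.104

Trapezoidal AUC_0→9 (subcutaneous injection):
  [0→1.5]: (0.0+620.3)/2 × 1.5 = 465.225
  [1.5→2.5]: (620.3+730.2)/2 × 1 = 675.25
  [2.5→8.5]: (730.2+498.1)/2 × 6 = 3684.9
  [8.5→9]: (498.1+473.6)/2 × 0.5 = 242.925
  Sum = 5068.3 µg/L·h
Tail: C_last/k_e = 473.6/0.104 = 4553.846
AUC_0→∞ (subcutaneous injection) = 5068.3 + 4553.846 = 9622.146 µg/L·h
F = (AUC_ev/D_ev)/(AUC_iv/D_iv) = (9622.146/12.5)/(37100/5) = 769.77168/7420 = 0.1037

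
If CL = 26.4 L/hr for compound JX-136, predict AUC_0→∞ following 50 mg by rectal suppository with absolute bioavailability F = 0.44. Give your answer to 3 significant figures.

AUC = 0.833 mg/L·hr

AUC_0→∞ = F × Dose / CL
        = 0.44 × 50 / 26.4 = 0.833333 mg/L·hr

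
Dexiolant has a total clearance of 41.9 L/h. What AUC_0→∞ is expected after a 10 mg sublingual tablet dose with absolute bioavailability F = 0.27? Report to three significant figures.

AUC = 0.0644 mg/L·h

AUC_0→∞ = F × Dose / CL
        = 0.27 × 10 / 41.9 = 0.0644391 mg/L·h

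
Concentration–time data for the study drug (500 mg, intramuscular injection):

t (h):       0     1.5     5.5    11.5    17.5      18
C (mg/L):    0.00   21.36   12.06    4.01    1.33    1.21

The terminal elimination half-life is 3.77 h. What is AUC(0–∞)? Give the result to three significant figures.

AUC = 154 mg/L·h

Trapezoidal AUC_0→18:
  [0→1.5]: (0.00+21.36)/2 × 1.5 = 16.02
  [1.5→5.5]: (21.36+12.06)/2 × 4 = 66.84
  [5.5→11.5]: (12.06+4.01)/2 × 6 = 48.21
  [11.5→17.5]: (4.01+1.33)/2 × 6 = 16.02
  [17.5→18]: (1.33+1.21)/2 × 0.5 = 0.635
  Sum = 147.725 mg/L·h
k_e = ln2 / t½ = 0.693147 / 3.77 = 0.1839 h^-1
Extrapolated tail: C_last / k_e = 1.21 / 0.1839 = 6.580
AUC_0→∞ = 147.725 + 6.580 = 154.305 mg/L·h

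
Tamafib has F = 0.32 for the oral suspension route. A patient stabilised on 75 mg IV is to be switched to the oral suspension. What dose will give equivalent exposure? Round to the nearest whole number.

For equal systemic exposure: F × D_ev = D_iv
D_ev = D_iv / F = 75 / 0.32 = 234.375 mg

D_oral = 234 mg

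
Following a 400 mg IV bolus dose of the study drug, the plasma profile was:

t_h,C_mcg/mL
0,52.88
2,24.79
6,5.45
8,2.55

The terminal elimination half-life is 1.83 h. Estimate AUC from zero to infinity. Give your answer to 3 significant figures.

Trapezoidal AUC_0→8:
  [0→2]: (52.88+24.79)/2 × 2 = 77.67
  [2→6]: (24.79+5.45)/2 × 4 = 60.48
  [6→8]: (5.45+2.55)/2 × 2 = 8.0
  Sum = 146.15 mcg/mL·h
k_e = ln2 / t½ = 0.693147 / 1.83 = 0.3788 h^-1
Extrapolated tail: C_last / k_e = 2.55 / 0.3788 = 6.732
AUC_0→∞ = 146.15 + 6.732 = 152.882 mcg/mL·h

AUC = 153 mcg/mL·h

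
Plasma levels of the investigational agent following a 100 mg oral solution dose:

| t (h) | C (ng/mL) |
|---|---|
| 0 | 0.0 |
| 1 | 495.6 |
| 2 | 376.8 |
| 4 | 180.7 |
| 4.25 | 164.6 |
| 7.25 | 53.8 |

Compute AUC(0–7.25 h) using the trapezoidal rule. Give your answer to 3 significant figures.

AUC = 1610 ng/mL·h

Trapezoidal AUC_0→7.25:
  [0→1]: (0.0+495.6)/2 × 1 = 247.8
  [1→2]: (495.6+376.8)/2 × 1 = 436.2
  [2→4]: (376.8+180.7)/2 × 2 = 557.5
  [4→4.25]: (180.7+164.6)/2 × 0.25 = 43.1625
  [4.25→7.25]: (164.6+53.8)/2 × 3 = 327.6
  Sum = 1612.2625 ng/mL·h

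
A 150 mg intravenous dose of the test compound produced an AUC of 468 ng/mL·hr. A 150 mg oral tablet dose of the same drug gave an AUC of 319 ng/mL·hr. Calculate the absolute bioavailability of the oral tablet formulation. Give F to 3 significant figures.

F = (AUC_ev / D_ev) / (AUC_iv / D_iv)
  = (319/150) / (468/150)
  = 2.12667 / 3.12 = 0.6816

F = 0.682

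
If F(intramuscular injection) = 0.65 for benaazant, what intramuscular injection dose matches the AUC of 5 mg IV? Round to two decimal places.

For equal systemic exposure: F × D_ev = D_iv
D_ev = D_iv / F = 5 / 0.65 = 7.69231 mg

D_intramuscular = 7.69 mg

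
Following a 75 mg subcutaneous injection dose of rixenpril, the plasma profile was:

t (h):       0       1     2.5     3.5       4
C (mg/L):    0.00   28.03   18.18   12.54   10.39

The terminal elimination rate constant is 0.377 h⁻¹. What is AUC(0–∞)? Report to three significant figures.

AUC = 97.3 mg/L·h

Trapezoidal AUC_0→4:
  [0→1]: (0.00+28.03)/2 × 1 = 14.015
  [1→2.5]: (28.03+18.18)/2 × 1.5 = 34.6575
  [2.5→3.5]: (18.18+12.54)/2 × 1 = 15.36
  [3.5→4]: (12.54+10.39)/2 × 0.5 = 5.7325
  Sum = 69.765 mg/L·h
Extrapolated tail: C_last / k_e = 10.39 / 0.377 = 27.560
AUC_0→∞ = 69.765 + 27.560 = 97.325 mg/L·h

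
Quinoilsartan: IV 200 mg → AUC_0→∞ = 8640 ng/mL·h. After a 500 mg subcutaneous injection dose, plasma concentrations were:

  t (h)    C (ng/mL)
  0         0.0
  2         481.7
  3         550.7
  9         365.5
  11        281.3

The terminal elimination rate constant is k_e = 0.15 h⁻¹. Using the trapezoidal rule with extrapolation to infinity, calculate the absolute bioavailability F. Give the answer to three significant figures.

Trapezoidal AUC_0→11 (subcutaneous injection):
  [0→2]: (0.0+481.7)/2 × 2 = 481.7
  [2→3]: (481.7+550.7)/2 × 1 = 516.2
  [3→9]: (550.7+365.5)/2 × 6 = 2748.6
  [9→11]: (365.5+281.3)/2 × 2 = 646.8
  Sum = 4393.3 ng/mL·h
Tail: C_last/k_e = 281.3/0.15 = 1875.333
AUC_0→∞ (subcutaneous injection) = 4393.3 + 1875.333 = 6268.633 ng/mL·h
F = (AUC_ev/D_ev)/(AUC_iv/D_iv) = (6268.633/500)/(8640/200) = 12.537266/43.2 = 0.2902

F = 0.290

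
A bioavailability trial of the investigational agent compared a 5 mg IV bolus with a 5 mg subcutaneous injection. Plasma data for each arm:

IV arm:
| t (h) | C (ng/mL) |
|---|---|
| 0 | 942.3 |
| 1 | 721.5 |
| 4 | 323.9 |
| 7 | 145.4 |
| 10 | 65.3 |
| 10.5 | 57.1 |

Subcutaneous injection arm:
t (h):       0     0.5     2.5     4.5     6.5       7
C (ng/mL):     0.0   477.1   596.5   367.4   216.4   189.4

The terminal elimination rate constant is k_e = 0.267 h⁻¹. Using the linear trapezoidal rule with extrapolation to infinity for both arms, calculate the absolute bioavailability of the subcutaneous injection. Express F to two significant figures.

Trapezoidal AUC_0→10.5 (IV):
  [0→1]: (942.3+721.5)/2 × 1 = 831.9
  [1→4]: (721.5+323.9)/2 × 3 = 1568.1
  [4→7]: (323.9+145.4)/2 × 3 = 703.95
  [7→10]: (145.4+65.3)/2 × 3 = 316.05
  [10→10.5]: (65.3+57.1)/2 × 0.5 = 30.6
  Sum = 3450.6 ng/mL·h
IV tail: 57.1/0.267 = 213.858; AUC_iv,0→∞ = 3450.6 + 213.858 = 3664.458 ng/mL·h
Trapezoidal AUC_0→7 (subcutaneous injection):
  [0→0.5]: (0.0+477.1)/2 × 0.5 = 119.275
  [0.5→2.5]: (477.1+596.5)/2 × 2 = 1073.6
  [2.5→4.5]: (596.5+367.4)/2 × 2 = 963.9
  [4.5→6.5]: (367.4+216.4)/2 × 2 = 583.8
  [6.5→7]: (216.4+189.4)/2 × 0.5 = 101.45
  Sum = 2842.025 ng/mL·h
subcutaneous injection tail: 189.4/0.267 = 709.363; AUC_ev,0→∞ = 2842.025 + 709.363 = 3551.388 ng/mL·h
F = (AUC_ev/D_ev)/(AUC_iv/D_iv) = (3551.388/5)/(3664.458/5) = 710.2776/732.8916 = 0.9691

F = 0.97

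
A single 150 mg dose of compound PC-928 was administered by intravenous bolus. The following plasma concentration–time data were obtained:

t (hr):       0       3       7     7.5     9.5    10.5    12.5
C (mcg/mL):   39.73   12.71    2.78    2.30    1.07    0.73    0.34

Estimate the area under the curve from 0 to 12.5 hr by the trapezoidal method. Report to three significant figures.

AUC = 116 mcg/mL·hr

Trapezoidal AUC_0→12.5:
  [0→3]: (39.73+12.71)/2 × 3 = 78.66
  [3→7]: (12.71+2.78)/2 × 4 = 30.98
  [7→7.5]: (2.78+2.30)/2 × 0.5 = 1.27
  [7.5→9.5]: (2.30+1.07)/2 × 2 = 3.37
  [9.5→10.5]: (1.07+0.73)/2 × 1 = 0.9
  [10.5→12.5]: (0.73+0.34)/2 × 2 = 1.07
  Sum = 116.25 mcg/mL·hr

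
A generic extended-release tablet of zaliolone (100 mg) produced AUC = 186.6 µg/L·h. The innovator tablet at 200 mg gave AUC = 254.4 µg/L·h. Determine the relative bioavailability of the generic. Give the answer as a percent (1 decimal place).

F_rel = (AUC_test/D_test) / (AUC_ref/D_ref)
      = (186.6/100) / (254.4/200)
      = 1.866 / 1.272 = 1.4670 = 146.70%

F_rel = 146.7%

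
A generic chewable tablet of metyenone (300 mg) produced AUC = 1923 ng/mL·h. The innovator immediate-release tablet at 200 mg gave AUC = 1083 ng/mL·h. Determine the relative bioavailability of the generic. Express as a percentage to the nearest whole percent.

F_rel = 118%

F_rel = (AUC_test/D_test) / (AUC_ref/D_ref)
      = (1923/300) / (1083/200)
      = 6.41 / 5.415 = 1.1837 = 118.37%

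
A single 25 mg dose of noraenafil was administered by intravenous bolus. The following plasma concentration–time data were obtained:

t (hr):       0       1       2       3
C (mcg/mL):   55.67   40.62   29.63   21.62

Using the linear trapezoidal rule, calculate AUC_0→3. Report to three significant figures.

Trapezoidal AUC_0→3:
  [0→1]: (55.67+40.62)/2 × 1 = 48.145
  [1→2]: (40.62+29.63)/2 × 1 = 35.125
  [2→3]: (29.63+21.62)/2 × 1 = 25.625
  Sum = 108.895 mcg/mL·hr

AUC = 109 mcg/mL·hr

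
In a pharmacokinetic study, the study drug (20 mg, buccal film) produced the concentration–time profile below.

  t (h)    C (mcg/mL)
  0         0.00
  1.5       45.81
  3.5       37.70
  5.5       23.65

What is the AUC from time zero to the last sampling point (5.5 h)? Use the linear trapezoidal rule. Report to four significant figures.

AUC = 179.2 mcg/mL·h

Trapezoidal AUC_0→5.5:
  [0→1.5]: (0.00+45.81)/2 × 1.5 = 34.3575
  [1.5→3.5]: (45.81+37.70)/2 × 2 = 83.51
  [3.5→5.5]: (37.70+23.65)/2 × 2 = 61.35
  Sum = 179.2175 mcg/mL·h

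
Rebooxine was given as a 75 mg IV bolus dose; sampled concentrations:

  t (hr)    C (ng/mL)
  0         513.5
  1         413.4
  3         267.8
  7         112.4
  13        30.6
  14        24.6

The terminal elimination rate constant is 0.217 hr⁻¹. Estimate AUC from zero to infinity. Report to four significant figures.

AUC = 2475 ng/mL·hr

Trapezoidal AUC_0→14:
  [0→1]: (513.5+413.4)/2 × 1 = 463.45
  [1→3]: (413.4+267.8)/2 × 2 = 681.2
  [3→7]: (267.8+112.4)/2 × 4 = 760.4
  [7→13]: (112.4+30.6)/2 × 6 = 429.0
  [13→14]: (30.6+24.6)/2 × 1 = 27.6
  Sum = 2361.65 ng/mL·hr
Extrapolated tail: C_last / k_e = 24.6 / 0.217 = 113.364
AUC_0→∞ = 2361.65 + 113.364 = 2475.014 ng/mL·hr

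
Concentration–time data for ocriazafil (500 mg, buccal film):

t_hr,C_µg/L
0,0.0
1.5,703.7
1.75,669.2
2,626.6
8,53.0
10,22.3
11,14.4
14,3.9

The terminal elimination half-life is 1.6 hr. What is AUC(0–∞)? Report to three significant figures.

AUC = 3030 µg/L·hr

Trapezoidal AUC_0→14:
  [0→1.5]: (0.0+703.7)/2 × 1.5 = 527.775
  [1.5→1.75]: (703.7+669.2)/2 × 0.25 = 171.6125
  [1.75→2]: (669.2+626.6)/2 × 0.25 = 161.975
  [2→8]: (626.6+53.0)/2 × 6 = 2038.8
  [8→10]: (53.0+22.3)/2 × 2 = 75.3
  [10→11]: (22.3+14.4)/2 × 1 = 18.35
  [11→14]: (14.4+3.9)/2 × 3 = 27.45
  Sum = 3021.2625 µg/L·hr
k_e = ln2 / t½ = 0.693147 / 1.6 = 0.4332 hr^-1
Extrapolated tail: C_last / k_e = 3.9 / 0.4332 = 9.003
AUC_0→∞ = 3021.2625 + 9.003 = 3030.2655 µg/L·hr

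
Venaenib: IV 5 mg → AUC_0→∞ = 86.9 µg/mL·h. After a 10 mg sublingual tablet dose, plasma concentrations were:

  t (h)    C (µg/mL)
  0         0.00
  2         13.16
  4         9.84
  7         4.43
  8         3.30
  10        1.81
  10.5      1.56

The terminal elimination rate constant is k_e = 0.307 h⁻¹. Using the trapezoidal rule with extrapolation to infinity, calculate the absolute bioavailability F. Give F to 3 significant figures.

F = 0.417

Trapezoidal AUC_0→10.5 (sublingual tablet):
  [0→2]: (0.00+13.16)/2 × 2 = 13.16
  [2→4]: (13.16+9.84)/2 × 2 = 23.0
  [4→7]: (9.84+4.43)/2 × 3 = 21.405
  [7→8]: (4.43+3.30)/2 × 1 = 3.865
  [8→10]: (3.30+1.81)/2 × 2 = 5.11
  [10→10.5]: (1.81+1.56)/2 × 0.5 = 0.8425
  Sum = 67.3825 µg/mL·h
Tail: C_last/k_e = 1.56/0.307 = 5.081
AUC_0→∞ (sublingual tablet) = 67.3825 + 5.081 = 72.4635 µg/mL·h
F = (AUC_ev/D_ev)/(AUC_iv/D_iv) = (72.4635/10)/(86.9/5) = 7.24635/17.38 = 0.4169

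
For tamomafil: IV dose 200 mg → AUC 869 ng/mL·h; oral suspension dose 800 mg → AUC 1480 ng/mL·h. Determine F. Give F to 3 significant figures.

F = 0.426

F = (AUC_ev / D_ev) / (AUC_iv / D_iv)
  = (1480/800) / (869/200)
  = 1.85 / 4.345 = 0.4258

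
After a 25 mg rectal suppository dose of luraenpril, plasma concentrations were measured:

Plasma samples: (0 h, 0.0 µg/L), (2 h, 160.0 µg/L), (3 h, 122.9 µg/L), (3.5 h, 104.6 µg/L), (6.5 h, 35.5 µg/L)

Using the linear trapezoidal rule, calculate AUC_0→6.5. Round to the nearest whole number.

Trapezoidal AUC_0→6.5:
  [0→2]: (0.0+160.0)/2 × 2 = 160.0
  [2→3]: (160.0+122.9)/2 × 1 = 141.45
  [3→3.5]: (122.9+104.6)/2 × 0.5 = 56.875
  [3.5→6.5]: (104.6+35.5)/2 × 3 = 210.15
  Sum = 568.475 µg/L·h

AUC = 568 µg/L·h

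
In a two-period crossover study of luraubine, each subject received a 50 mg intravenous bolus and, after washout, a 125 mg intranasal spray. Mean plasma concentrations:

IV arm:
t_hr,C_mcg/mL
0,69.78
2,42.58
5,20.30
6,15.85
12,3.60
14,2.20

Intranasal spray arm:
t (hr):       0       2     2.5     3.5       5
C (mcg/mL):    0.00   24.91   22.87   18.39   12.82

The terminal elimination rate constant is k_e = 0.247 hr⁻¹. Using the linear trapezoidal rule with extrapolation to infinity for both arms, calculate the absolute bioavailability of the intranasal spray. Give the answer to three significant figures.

Trapezoidal AUC_0→14 (IV):
  [0→2]: (69.78+42.58)/2 × 2 = 112.36
  [2→5]: (42.58+20.30)/2 × 3 = 94.32
  [5→6]: (20.30+15.85)/2 × 1 = 18.075
  [6→12]: (15.85+3.60)/2 × 6 = 58.35
  [12→14]: (3.60+2.20)/2 × 2 = 5.8
  Sum = 288.905 mcg/mL·hr
IV tail: 2.20/0.247 = 8.907; AUC_iv,0→∞ = 288.905 + 8.907 = 297.812 mcg/mL·hr
Trapezoidal AUC_0→5 (intranasal spray):
  [0→2]: (0.00+24.91)/2 × 2 = 24.91
  [2→2.5]: (24.91+22.87)/2 × 0.5 = 11.945
  [2.5→3.5]: (22.87+18.39)/2 × 1 = 20.63
  [3.5→5]: (18.39+12.82)/2 × 1.5 = 23.4075
  Sum = 80.8925 mcg/mL·hr
intranasal spray tail: 12.82/0.247 = 51.903; AUC_ev,0→∞ = 80.8925 + 51.903 = 132.7955 mcg/mL·hr
F = (AUC_ev/D_ev)/(AUC_iv/D_iv) = (132.7955/125)/(297.812/50) = 1.062364/5.95624 = 0.1784

F = 0.178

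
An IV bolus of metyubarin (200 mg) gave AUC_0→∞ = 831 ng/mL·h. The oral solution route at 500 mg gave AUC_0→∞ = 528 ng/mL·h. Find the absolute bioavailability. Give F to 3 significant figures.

F = (AUC_ev / D_ev) / (AUC_iv / D_iv)
  = (528/500) / (831/200)
  = 1.056 / 4.155 = 0.2542

F = 0.254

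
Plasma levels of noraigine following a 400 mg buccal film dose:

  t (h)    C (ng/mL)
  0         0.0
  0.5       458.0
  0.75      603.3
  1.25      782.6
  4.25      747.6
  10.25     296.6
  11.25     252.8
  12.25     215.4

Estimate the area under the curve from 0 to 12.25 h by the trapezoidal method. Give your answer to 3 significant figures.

Trapezoidal AUC_0→12.25:
  [0→0.5]: (0.0+458.0)/2 × 0.5 = 114.5
  [0.5→0.75]: (458.0+603.3)/2 × 0.25 = 132.6625
  [0.75→1.25]: (603.3+782.6)/2 × 0.5 = 346.475
  [1.25→4.25]: (782.6+747.6)/2 × 3 = 2295.3
  [4.25→10.25]: (747.6+296.6)/2 × 6 = 3132.6
  [10.25→11.25]: (296.6+252.8)/2 × 1 = 274.7
  [11.25→12.25]: (252.8+215.4)/2 × 1 = 234.1
  Sum = 6530.3375 ng/mL·h

AUC = 6530 ng/mL·h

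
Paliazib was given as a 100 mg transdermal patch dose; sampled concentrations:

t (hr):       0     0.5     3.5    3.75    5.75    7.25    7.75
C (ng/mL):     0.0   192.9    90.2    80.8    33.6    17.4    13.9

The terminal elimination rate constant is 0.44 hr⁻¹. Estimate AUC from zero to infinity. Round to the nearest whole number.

Trapezoidal AUC_0→7.75:
  [0→0.5]: (0.0+192.9)/2 × 0.5 = 48.225
  [0.5→3.5]: (192.9+90.2)/2 × 3 = 424.65
  [3.5→3.75]: (90.2+80.8)/2 × 0.25 = 21.375
  [3.75→5.75]: (80.8+33.6)/2 × 2 = 114.4
  [5.75→7.25]: (33.6+17.4)/2 × 1.5 = 38.25
  [7.25→7.75]: (17.4+13.9)/2 × 0.5 = 7.825
  Sum = 654.725 ng/mL·hr
Extrapolated tail: C_last / k_e = 13.9 / 0.44 = 31.591
AUC_0→∞ = 654.725 + 31.591 = 686.316 ng/mL·hr

AUC = 686 ng/mL·hr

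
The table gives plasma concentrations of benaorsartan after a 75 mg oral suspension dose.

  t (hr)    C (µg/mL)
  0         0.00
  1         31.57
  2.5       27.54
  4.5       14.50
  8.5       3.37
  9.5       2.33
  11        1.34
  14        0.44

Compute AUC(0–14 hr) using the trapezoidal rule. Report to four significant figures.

AUC = 146.2 µg/mL·hr

Trapezoidal AUC_0→14:
  [0→1]: (0.00+31.57)/2 × 1 = 15.785
  [1→2.5]: (31.57+27.54)/2 × 1.5 = 44.3325
  [2.5→4.5]: (27.54+14.50)/2 × 2 = 42.04
  [4.5→8.5]: (14.50+3.37)/2 × 4 = 35.74
  [8.5→9.5]: (3.37+2.33)/2 × 1 = 2.85
  [9.5→11]: (2.33+1.34)/2 × 1.5 = 2.7525
  [11→14]: (1.34+0.44)/2 × 3 = 2.67
  Sum = 146.17 µg/mL·hr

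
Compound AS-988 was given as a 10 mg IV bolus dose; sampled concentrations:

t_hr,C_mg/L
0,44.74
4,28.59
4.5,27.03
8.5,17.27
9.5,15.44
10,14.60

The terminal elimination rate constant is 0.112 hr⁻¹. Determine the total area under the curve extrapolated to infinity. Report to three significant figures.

Trapezoidal AUC_0→10:
  [0→4]: (44.74+28.59)/2 × 4 = 146.66
  [4→4.5]: (28.59+27.03)/2 × 0.5 = 13.905
  [4.5→8.5]: (27.03+17.27)/2 × 4 = 88.6
  [8.5→9.5]: (17.27+15.44)/2 × 1 = 16.355
  [9.5→10]: (15.44+14.60)/2 × 0.5 = 7.51
  Sum = 273.03 mg/L·hr
Extrapolated tail: C_last / k_e = 14.60 / 0.112 = 130.357
AUC_0→∞ = 273.03 + 130.357 = 403.387 mg/L·hr

AUC = 403 mg/L·hr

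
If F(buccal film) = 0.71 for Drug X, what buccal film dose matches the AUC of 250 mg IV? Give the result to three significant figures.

D_buccal = 352 mg

For equal systemic exposure: F × D_ev = D_iv
D_ev = D_iv / F = 250 / 0.71 = 352.113 mg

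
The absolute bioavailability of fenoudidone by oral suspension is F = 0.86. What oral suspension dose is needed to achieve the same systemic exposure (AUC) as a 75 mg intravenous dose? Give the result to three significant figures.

For equal systemic exposure: F × D_ev = D_iv
D_ev = D_iv / F = 75 / 0.86 = 87.2093 mg

D_oral = 87.2 mg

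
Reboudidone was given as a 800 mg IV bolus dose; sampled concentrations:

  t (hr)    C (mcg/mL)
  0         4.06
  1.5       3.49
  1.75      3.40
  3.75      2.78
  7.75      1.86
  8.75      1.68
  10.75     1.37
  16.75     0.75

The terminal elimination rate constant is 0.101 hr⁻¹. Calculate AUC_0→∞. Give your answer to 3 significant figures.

Trapezoidal AUC_0→16.75:
  [0→1.5]: (4.06+3.49)/2 × 1.5 = 5.6625
  [1.5→1.75]: (3.49+3.40)/2 × 0.25 = 0.86125
  [1.75→3.75]: (3.40+2.78)/2 × 2 = 6.18
  [3.75→7.75]: (2.78+1.86)/2 × 4 = 9.28
  [7.75→8.75]: (1.86+1.68)/2 × 1 = 1.77
  [8.75→10.75]: (1.68+1.37)/2 × 2 = 3.05
  [10.75→16.75]: (1.37+0.75)/2 × 6 = 6.36
  Sum = 33.16375 mcg/mL·hr
Extrapolated tail: C_last / k_e = 0.75 / 0.101 = 7.426
AUC_0→∞ = 33.16375 + 7.426 = 40.58975 mcg/mL·hr

AUC = 40.6 mcg/mL·hr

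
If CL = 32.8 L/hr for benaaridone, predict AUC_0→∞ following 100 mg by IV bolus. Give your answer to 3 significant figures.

AUC_0→∞ = Dose_iv / CL
        = 100 / 32.8 = 3.04878 mg/L·hr

AUC = 3.05 mg/L·hr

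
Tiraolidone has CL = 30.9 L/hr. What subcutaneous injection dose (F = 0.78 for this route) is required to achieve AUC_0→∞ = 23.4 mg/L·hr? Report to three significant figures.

Dose = 927 mg

Dose = CL × AUC_0→∞ / F
     = 30.9 × 23.4 / 0.78 = 927 mg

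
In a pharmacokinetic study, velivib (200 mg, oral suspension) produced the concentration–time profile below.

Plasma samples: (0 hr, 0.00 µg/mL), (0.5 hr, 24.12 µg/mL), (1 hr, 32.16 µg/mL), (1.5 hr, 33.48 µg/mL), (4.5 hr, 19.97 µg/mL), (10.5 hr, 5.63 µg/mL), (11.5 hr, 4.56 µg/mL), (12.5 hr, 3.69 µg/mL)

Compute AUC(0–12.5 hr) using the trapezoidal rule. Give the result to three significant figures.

AUC = 203 µg/mL·hr

Trapezoidal AUC_0→12.5:
  [0→0.5]: (0.00+24.12)/2 × 0.5 = 6.03
  [0.5→1]: (24.12+32.16)/2 × 0.5 = 14.07
  [1→1.5]: (32.16+33.48)/2 × 0.5 = 16.41
  [1.5→4.5]: (33.48+19.97)/2 × 3 = 80.175
  [4.5→10.5]: (19.97+5.63)/2 × 6 = 76.8
  [10.5→11.5]: (5.63+4.56)/2 × 1 = 5.095
  [11.5→12.5]: (4.56+3.69)/2 × 1 = 4.125
  Sum = 202.705 µg/mL·hr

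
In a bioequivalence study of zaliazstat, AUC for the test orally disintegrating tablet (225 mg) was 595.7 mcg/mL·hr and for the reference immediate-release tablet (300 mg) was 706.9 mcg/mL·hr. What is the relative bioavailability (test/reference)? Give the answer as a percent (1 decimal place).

F_rel = (AUC_test/D_test) / (AUC_ref/D_ref)
      = (595.7/225) / (706.9/300)
      = 2.64756 / 2.35633 = 1.1236 = 112.36%

F_rel = 112.4%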